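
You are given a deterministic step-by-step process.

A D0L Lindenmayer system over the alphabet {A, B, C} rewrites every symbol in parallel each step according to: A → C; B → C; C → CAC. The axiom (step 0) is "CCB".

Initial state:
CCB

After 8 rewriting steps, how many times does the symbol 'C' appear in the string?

2378

k=0  CCB
k=1  CACCACC
k=2  CACCCACCACCCACCAC
k=3  CACCCACCACCACCCACCACCCACCACCACCCACCACCCAC
k=4  CACCCACCACCACCCACCACCCACCACCCACCACCACCCACCACCCACCACCACCCACCACCCACCACCCACCACCACCCACCACCCACCACCACCCAC
k=5  CACCCACCACCACCCACCACCCACCACCCACCACCACCCACCACCCACCACCACCCAC…CACCCACCACCACCCACCACCCACCACCACCCACCACCCACCACCCACCACCACCCAC  (len 239)
k=6  CACCCACCACCACCCACCACCCACCACCCACCACCACCCACCACCCACCACCACCCAC…CACCCACCACCACCCACCACCCACCACCACCCACCACCCACCACCCACCACCACCCAC  (len 577)
k=7  CACCCACCACCACCCACCACCCACCACCCACCACCACCCACCACCCACCACCACCCAC…CACCCACCACCACCCACCACCCACCACCACCCACCACCCACCACCCACCACCACCCAC  (len 1393)
k=8  CACCCACCACCACCCACCACCCACCACCCACCACCACCCACCACCCACCACCACCCAC…CACCCACCACCACCCACCACCCACCACCACCCACCACCCACCACCCACCACCACCCAC  (len 3363)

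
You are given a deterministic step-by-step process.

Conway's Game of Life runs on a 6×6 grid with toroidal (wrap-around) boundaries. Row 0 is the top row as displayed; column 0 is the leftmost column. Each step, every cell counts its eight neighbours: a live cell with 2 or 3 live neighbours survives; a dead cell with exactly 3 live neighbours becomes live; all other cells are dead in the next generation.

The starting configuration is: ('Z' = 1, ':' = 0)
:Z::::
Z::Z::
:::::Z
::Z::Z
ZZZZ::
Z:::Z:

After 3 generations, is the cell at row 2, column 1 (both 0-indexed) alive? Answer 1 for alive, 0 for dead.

t=0: :Z::::
Z::Z::
:::::Z
::Z::Z
ZZZZ::
Z:::Z:
t=1: ZZ:::Z
Z:::::
Z:::ZZ
::ZZZZ
Z:ZZZ:
Z::Z:Z
t=2: :Z::Z:
::::Z:
ZZ::::
::Z:::
Z:::::
:::Z::
t=3: :::ZZ:
ZZ:::Z
:Z::::
Z:::::
::::::
::::::

1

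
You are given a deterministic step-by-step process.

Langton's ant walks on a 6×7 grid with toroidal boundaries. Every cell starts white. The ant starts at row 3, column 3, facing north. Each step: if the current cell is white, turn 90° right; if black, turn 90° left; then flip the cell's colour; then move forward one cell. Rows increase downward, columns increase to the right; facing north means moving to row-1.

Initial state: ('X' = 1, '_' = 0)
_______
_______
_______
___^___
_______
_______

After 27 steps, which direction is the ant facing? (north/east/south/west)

[0] _______
_______
_______
___^___
_______
_______
[1] _______
_______
_______
___X>__
_______
_______
[2] _______
_______
_______
___XX__
____v__
_______
[3] _______
_______
_______
___XX__
___<X__
_______
[4] _______
_______
_______
___^X__
___XX__
_______
[5] _______
_______
_______
__<_X__
___XX__
_______
[6] _______
_______
__^____
__X_X__
___XX__
_______
[7] _______
_______
__X>___
__X_X__
___XX__
_______
[8] _______
_______
__XX___
__XvX__
___XX__
_______
[9] _______
_______
__XX___
__<XX__
___XX__
_______
[10] _______
_______
__XX___
___XX__
__vXX__
_______
[11] _______
_______
__XX___
___XX__
_<XXX__
_______
[12] _______
_______
__XX___
_^_XX__
_XXXX__
_______
[13] _______
_______
__XX___
_X>XX__
_XXXX__
_______
[14] _______
_______
__XX___
_XXXX__
_XvXX__
_______
[15] _______
_______
__XX___
_XXXX__
_X_>X__
_______
[16] _______
_______
__XX___
_XX^X__
_X__X__
_______
[17] _______
_______
__XX___
_X<_X__
_X__X__
_______
[18] _______
_______
__XX___
_X__X__
_Xv_X__
_______
[19] _______
_______
__XX___
_X__X__
_<X_X__
_______
[20] _______
_______
__XX___
_X__X__
__X_X__
_v_____
[21] _______
_______
__XX___
_X__X__
__X_X__
<X_____
[22] _______
_______
__XX___
_X__X__
^_X_X__
XX_____
[23] _______
_______
__XX___
_X__X__
X>X_X__
XX_____
[24] _______
_______
__XX___
_X__X__
XXX_X__
Xv_____
[25] _______
_______
__XX___
_X__X__
XXX_X__
X_>____
[26] __v____
_______
__XX___
_X__X__
XXX_X__
X_X____
[27] _<X____
_______
__XX___
_X__X__
XXX_X__
X_X____

west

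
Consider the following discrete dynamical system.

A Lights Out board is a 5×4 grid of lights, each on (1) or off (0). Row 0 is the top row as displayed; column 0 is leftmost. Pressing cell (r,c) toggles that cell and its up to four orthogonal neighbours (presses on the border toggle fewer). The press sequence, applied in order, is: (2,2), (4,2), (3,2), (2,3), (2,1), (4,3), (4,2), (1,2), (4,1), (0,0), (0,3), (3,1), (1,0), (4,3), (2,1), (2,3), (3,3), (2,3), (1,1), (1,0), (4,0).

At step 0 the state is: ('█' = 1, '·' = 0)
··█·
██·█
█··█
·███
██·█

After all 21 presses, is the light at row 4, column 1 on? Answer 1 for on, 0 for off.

t=0: ··█·
██·█
█··█
·███
██·█
t=1: ··█·
████
███·
·█·█
██·█
t=2: ··█·
████
███·
·███
█·█·
t=3: ··█·
████
██··
····
█···
t=4: ··█·
███·
████
···█
█···
t=5: ··█·
█·█·
···█
·█·█
█···
t=6: ··█·
█·█·
···█
·█··
█·██
t=7: ··█·
█·█·
···█
·██·
██··
t=8: ····
██·█
··██
·██·
██··
t=9: ····
██·█
··██
··█·
··█·
t=10: ██··
·█·█
··██
··█·
··█·
t=11: ████
·█··
··██
··█·
··█·
t=12: ████
·█··
·███
██··
·██·
t=13: ·███
█···
████
██··
·██·
t=14: ·███
█···
████
██·█
·█·█
t=15: ·███
██··
···█
█··█
·█·█
t=16: ·███
██·█
··█·
█···
·█·█
t=17: ·███
██·█
··██
█·██
·█··
t=18: ·███
██··
····
█·█·
·█··
t=19: ··██
··█·
·█··
█·█·
·█··
t=20: █·██
███·
██··
█·█·
·█··
t=21: █·██
███·
██··
··█·
█···

0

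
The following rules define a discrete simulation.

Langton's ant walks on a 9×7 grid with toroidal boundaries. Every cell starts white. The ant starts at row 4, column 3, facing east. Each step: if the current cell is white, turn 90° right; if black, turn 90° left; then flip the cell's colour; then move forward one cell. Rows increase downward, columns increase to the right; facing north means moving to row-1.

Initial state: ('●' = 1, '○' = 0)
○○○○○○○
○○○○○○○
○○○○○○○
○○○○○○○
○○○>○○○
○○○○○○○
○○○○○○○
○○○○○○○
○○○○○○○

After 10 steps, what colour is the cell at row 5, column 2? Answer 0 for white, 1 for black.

gen 0: ○○○○○○○
○○○○○○○
○○○○○○○
○○○○○○○
○○○>○○○
○○○○○○○
○○○○○○○
○○○○○○○
○○○○○○○
gen 1: ○○○○○○○
○○○○○○○
○○○○○○○
○○○○○○○
○○○●○○○
○○○v○○○
○○○○○○○
○○○○○○○
○○○○○○○
gen 2: ○○○○○○○
○○○○○○○
○○○○○○○
○○○○○○○
○○○●○○○
○○<●○○○
○○○○○○○
○○○○○○○
○○○○○○○
gen 3: ○○○○○○○
○○○○○○○
○○○○○○○
○○○○○○○
○○^●○○○
○○●●○○○
○○○○○○○
○○○○○○○
○○○○○○○
gen 4: ○○○○○○○
○○○○○○○
○○○○○○○
○○○○○○○
○○●>○○○
○○●●○○○
○○○○○○○
○○○○○○○
○○○○○○○
gen 5: ○○○○○○○
○○○○○○○
○○○○○○○
○○○^○○○
○○●○○○○
○○●●○○○
○○○○○○○
○○○○○○○
○○○○○○○
gen 6: ○○○○○○○
○○○○○○○
○○○○○○○
○○○●>○○
○○●○○○○
○○●●○○○
○○○○○○○
○○○○○○○
○○○○○○○
gen 7: ○○○○○○○
○○○○○○○
○○○○○○○
○○○●●○○
○○●○v○○
○○●●○○○
○○○○○○○
○○○○○○○
○○○○○○○
gen 8: ○○○○○○○
○○○○○○○
○○○○○○○
○○○●●○○
○○●<●○○
○○●●○○○
○○○○○○○
○○○○○○○
○○○○○○○
gen 9: ○○○○○○○
○○○○○○○
○○○○○○○
○○○^●○○
○○●●●○○
○○●●○○○
○○○○○○○
○○○○○○○
○○○○○○○
gen 10: ○○○○○○○
○○○○○○○
○○○○○○○
○○<○●○○
○○●●●○○
○○●●○○○
○○○○○○○
○○○○○○○
○○○○○○○

1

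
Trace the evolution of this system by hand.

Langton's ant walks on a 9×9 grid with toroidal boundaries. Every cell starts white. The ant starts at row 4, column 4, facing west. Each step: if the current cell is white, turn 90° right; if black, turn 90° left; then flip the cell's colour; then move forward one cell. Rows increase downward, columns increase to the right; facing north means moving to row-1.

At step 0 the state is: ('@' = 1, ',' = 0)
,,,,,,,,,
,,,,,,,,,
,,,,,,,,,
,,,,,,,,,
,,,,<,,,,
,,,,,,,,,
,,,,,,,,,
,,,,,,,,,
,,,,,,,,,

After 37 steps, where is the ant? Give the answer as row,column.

[0] ,,,,,,,,,
,,,,,,,,,
,,,,,,,,,
,,,,,,,,,
,,,,<,,,,
,,,,,,,,,
,,,,,,,,,
,,,,,,,,,
,,,,,,,,,
[1] ,,,,,,,,,
,,,,,,,,,
,,,,,,,,,
,,,,^,,,,
,,,,@,,,,
,,,,,,,,,
,,,,,,,,,
,,,,,,,,,
,,,,,,,,,
[2] ,,,,,,,,,
,,,,,,,,,
,,,,,,,,,
,,,,@>,,,
,,,,@,,,,
,,,,,,,,,
,,,,,,,,,
,,,,,,,,,
,,,,,,,,,
[3] ,,,,,,,,,
,,,,,,,,,
,,,,,,,,,
,,,,@@,,,
,,,,@v,,,
,,,,,,,,,
,,,,,,,,,
,,,,,,,,,
,,,,,,,,,
[4] ,,,,,,,,,
,,,,,,,,,
,,,,,,,,,
,,,,@@,,,
,,,,<@,,,
,,,,,,,,,
,,,,,,,,,
,,,,,,,,,
,,,,,,,,,
[5] ,,,,,,,,,
,,,,,,,,,
,,,,,,,,,
,,,,@@,,,
,,,,,@,,,
,,,,v,,,,
,,,,,,,,,
,,,,,,,,,
,,,,,,,,,
[6] ,,,,,,,,,
,,,,,,,,,
,,,,,,,,,
,,,,@@,,,
,,,,,@,,,
,,,<@,,,,
,,,,,,,,,
,,,,,,,,,
,,,,,,,,,
[7] ,,,,,,,,,
,,,,,,,,,
,,,,,,,,,
,,,,@@,,,
,,,^,@,,,
,,,@@,,,,
,,,,,,,,,
,,,,,,,,,
,,,,,,,,,
[8] ,,,,,,,,,
,,,,,,,,,
,,,,,,,,,
,,,,@@,,,
,,,@>@,,,
,,,@@,,,,
,,,,,,,,,
,,,,,,,,,
,,,,,,,,,
[9] ,,,,,,,,,
,,,,,,,,,
,,,,,,,,,
,,,,@@,,,
,,,@@@,,,
,,,@v,,,,
,,,,,,,,,
,,,,,,,,,
,,,,,,,,,
[10] ,,,,,,,,,
,,,,,,,,,
,,,,,,,,,
,,,,@@,,,
,,,@@@,,,
,,,@,>,,,
,,,,,,,,,
,,,,,,,,,
,,,,,,,,,
[11] ,,,,,,,,,
,,,,,,,,,
,,,,,,,,,
,,,,@@,,,
,,,@@@,,,
,,,@,@,,,
,,,,,v,,,
,,,,,,,,,
,,,,,,,,,
[12] ,,,,,,,,,
,,,,,,,,,
,,,,,,,,,
,,,,@@,,,
,,,@@@,,,
,,,@,@,,,
,,,,<@,,,
,,,,,,,,,
,,,,,,,,,
[13] ,,,,,,,,,
,,,,,,,,,
,,,,,,,,,
,,,,@@,,,
,,,@@@,,,
,,,@^@,,,
,,,,@@,,,
,,,,,,,,,
,,,,,,,,,
[14] ,,,,,,,,,
,,,,,,,,,
,,,,,,,,,
,,,,@@,,,
,,,@@@,,,
,,,@@>,,,
,,,,@@,,,
,,,,,,,,,
,,,,,,,,,
[15] ,,,,,,,,,
,,,,,,,,,
,,,,,,,,,
,,,,@@,,,
,,,@@^,,,
,,,@@,,,,
,,,,@@,,,
,,,,,,,,,
,,,,,,,,,
[16] ,,,,,,,,,
,,,,,,,,,
,,,,,,,,,
,,,,@@,,,
,,,@<,,,,
,,,@@,,,,
,,,,@@,,,
,,,,,,,,,
,,,,,,,,,
[17] ,,,,,,,,,
,,,,,,,,,
,,,,,,,,,
,,,,@@,,,
,,,@,,,,,
,,,@v,,,,
,,,,@@,,,
,,,,,,,,,
,,,,,,,,,
[18] ,,,,,,,,,
,,,,,,,,,
,,,,,,,,,
,,,,@@,,,
,,,@,,,,,
,,,@,>,,,
,,,,@@,,,
,,,,,,,,,
,,,,,,,,,
[19] ,,,,,,,,,
,,,,,,,,,
,,,,,,,,,
,,,,@@,,,
,,,@,,,,,
,,,@,@,,,
,,,,@v,,,
,,,,,,,,,
,,,,,,,,,
[20] ,,,,,,,,,
,,,,,,,,,
,,,,,,,,,
,,,,@@,,,
,,,@,,,,,
,,,@,@,,,
,,,,@,>,,
,,,,,,,,,
,,,,,,,,,
[21] ,,,,,,,,,
,,,,,,,,,
,,,,,,,,,
,,,,@@,,,
,,,@,,,,,
,,,@,@,,,
,,,,@,@,,
,,,,,,v,,
,,,,,,,,,
[22] ,,,,,,,,,
,,,,,,,,,
,,,,,,,,,
,,,,@@,,,
,,,@,,,,,
,,,@,@,,,
,,,,@,@,,
,,,,,<@,,
,,,,,,,,,
[23] ,,,,,,,,,
,,,,,,,,,
,,,,,,,,,
,,,,@@,,,
,,,@,,,,,
,,,@,@,,,
,,,,@^@,,
,,,,,@@,,
,,,,,,,,,
[24] ,,,,,,,,,
,,,,,,,,,
,,,,,,,,,
,,,,@@,,,
,,,@,,,,,
,,,@,@,,,
,,,,@@>,,
,,,,,@@,,
,,,,,,,,,
[25] ,,,,,,,,,
,,,,,,,,,
,,,,,,,,,
,,,,@@,,,
,,,@,,,,,
,,,@,@^,,
,,,,@@,,,
,,,,,@@,,
,,,,,,,,,
[26] ,,,,,,,,,
,,,,,,,,,
,,,,,,,,,
,,,,@@,,,
,,,@,,,,,
,,,@,@@>,
,,,,@@,,,
,,,,,@@,,
,,,,,,,,,
[27] ,,,,,,,,,
,,,,,,,,,
,,,,,,,,,
,,,,@@,,,
,,,@,,,,,
,,,@,@@@,
,,,,@@,v,
,,,,,@@,,
,,,,,,,,,
[28] ,,,,,,,,,
,,,,,,,,,
,,,,,,,,,
,,,,@@,,,
,,,@,,,,,
,,,@,@@@,
,,,,@@<@,
,,,,,@@,,
,,,,,,,,,
[29] ,,,,,,,,,
,,,,,,,,,
,,,,,,,,,
,,,,@@,,,
,,,@,,,,,
,,,@,@^@,
,,,,@@@@,
,,,,,@@,,
,,,,,,,,,
[30] ,,,,,,,,,
,,,,,,,,,
,,,,,,,,,
,,,,@@,,,
,,,@,,,,,
,,,@,<,@,
,,,,@@@@,
,,,,,@@,,
,,,,,,,,,
[31] ,,,,,,,,,
,,,,,,,,,
,,,,,,,,,
,,,,@@,,,
,,,@,,,,,
,,,@,,,@,
,,,,@v@@,
,,,,,@@,,
,,,,,,,,,
[32] ,,,,,,,,,
,,,,,,,,,
,,,,,,,,,
,,,,@@,,,
,,,@,,,,,
,,,@,,,@,
,,,,@,>@,
,,,,,@@,,
,,,,,,,,,
[33] ,,,,,,,,,
,,,,,,,,,
,,,,,,,,,
,,,,@@,,,
,,,@,,,,,
,,,@,,^@,
,,,,@,,@,
,,,,,@@,,
,,,,,,,,,
[34] ,,,,,,,,,
,,,,,,,,,
,,,,,,,,,
,,,,@@,,,
,,,@,,,,,
,,,@,,@>,
,,,,@,,@,
,,,,,@@,,
,,,,,,,,,
[35] ,,,,,,,,,
,,,,,,,,,
,,,,,,,,,
,,,,@@,,,
,,,@,,,^,
,,,@,,@,,
,,,,@,,@,
,,,,,@@,,
,,,,,,,,,
[36] ,,,,,,,,,
,,,,,,,,,
,,,,,,,,,
,,,,@@,,,
,,,@,,,@>
,,,@,,@,,
,,,,@,,@,
,,,,,@@,,
,,,,,,,,,
[37] ,,,,,,,,,
,,,,,,,,,
,,,,,,,,,
,,,,@@,,,
,,,@,,,@@
,,,@,,@,v
,,,,@,,@,
,,,,,@@,,
,,,,,,,,,

5,8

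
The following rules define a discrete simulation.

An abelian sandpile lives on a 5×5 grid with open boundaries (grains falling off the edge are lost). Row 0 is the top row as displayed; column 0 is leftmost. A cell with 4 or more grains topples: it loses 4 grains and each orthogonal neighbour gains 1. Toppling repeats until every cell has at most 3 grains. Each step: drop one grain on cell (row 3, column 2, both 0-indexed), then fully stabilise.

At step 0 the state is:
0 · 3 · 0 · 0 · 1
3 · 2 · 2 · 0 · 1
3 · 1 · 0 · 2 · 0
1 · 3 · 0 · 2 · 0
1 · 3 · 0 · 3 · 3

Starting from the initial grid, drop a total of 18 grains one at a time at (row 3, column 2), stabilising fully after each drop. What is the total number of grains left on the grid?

38

step 0: 0 · 3 · 0 · 0 · 1
3 · 2 · 2 · 0 · 1
3 · 1 · 0 · 2 · 0
1 · 3 · 0 · 2 · 0
1 · 3 · 0 · 3 · 3
step 1: 0 · 3 · 0 · 0 · 1
3 · 2 · 2 · 0 · 1
3 · 1 · 0 · 2 · 0
1 · 3 · 1 · 2 · 0
1 · 3 · 0 · 3 · 3
step 2: 0 · 3 · 0 · 0 · 1
3 · 2 · 2 · 0 · 1
3 · 1 · 0 · 2 · 0
1 · 3 · 2 · 2 · 0
1 · 3 · 0 · 3 · 3
step 3: 0 · 3 · 0 · 0 · 1
3 · 2 · 2 · 0 · 1
3 · 1 · 0 · 2 · 0
1 · 3 · 3 · 2 · 0
1 · 3 · 0 · 3 · 3
step 4: 0 · 3 · 0 · 0 · 1
3 · 2 · 2 · 0 · 1
3 · 2 · 1 · 2 · 0
2 · 1 · 1 · 3 · 0
2 · 0 · 2 · 3 · 3
step 5: 0 · 3 · 0 · 0 · 1
3 · 2 · 2 · 0 · 1
3 · 2 · 1 · 2 · 0
2 · 1 · 2 · 3 · 0
2 · 0 · 2 · 3 · 3
step 6: 0 · 3 · 0 · 0 · 1
3 · 2 · 2 · 0 · 1
3 · 2 · 1 · 2 · 0
2 · 1 · 3 · 3 · 0
2 · 0 · 2 · 3 · 3
step 7: 0 · 3 · 0 · 0 · 1
3 · 2 · 2 · 0 · 1
3 · 2 · 2 · 3 · 0
2 · 2 · 2 · 1 · 2
2 · 1 · 0 · 2 · 0
step 8: 0 · 3 · 0 · 0 · 1
3 · 2 · 2 · 0 · 1
3 · 2 · 2 · 3 · 0
2 · 2 · 3 · 1 · 2
2 · 1 · 0 · 2 · 0
step 9: 0 · 3 · 0 · 0 · 1
3 · 2 · 2 · 0 · 1
3 · 2 · 3 · 3 · 0
2 · 3 · 0 · 2 · 2
2 · 1 · 1 · 2 · 0
step 10: 0 · 3 · 0 · 0 · 1
3 · 2 · 2 · 0 · 1
3 · 2 · 3 · 3 · 0
2 · 3 · 1 · 2 · 2
2 · 1 · 1 · 2 · 0
step 11: 0 · 3 · 0 · 0 · 1
3 · 2 · 2 · 0 · 1
3 · 2 · 3 · 3 · 0
2 · 3 · 2 · 2 · 2
2 · 1 · 1 · 2 · 0
step 12: 0 · 3 · 0 · 0 · 1
3 · 2 · 2 · 0 · 1
3 · 2 · 3 · 3 · 0
2 · 3 · 3 · 2 · 2
2 · 1 · 1 · 2 · 0
step 13: 2 · 0 · 2 · 0 · 1
1 · 2 · 0 · 2 · 1
2 · 2 · 3 · 1 · 1
0 · 2 · 3 · 0 · 3
3 · 2 · 2 · 3 · 0
step 14: 2 · 0 · 2 · 0 · 1
1 · 2 · 1 · 2 · 1
2 · 3 · 0 · 2 · 1
0 · 3 · 1 · 1 · 3
3 · 2 · 3 · 3 · 0
step 15: 2 · 0 · 2 · 0 · 1
1 · 2 · 1 · 2 · 1
2 · 3 · 0 · 2 · 1
0 · 3 · 2 · 1 · 3
3 · 2 · 3 · 3 · 0
step 16: 2 · 0 · 2 · 0 · 1
1 · 2 · 1 · 2 · 1
2 · 3 · 0 · 2 · 1
0 · 3 · 3 · 1 · 3
3 · 2 · 3 · 3 · 0
step 17: 2 · 0 · 2 · 0 · 1
1 · 3 · 1 · 2 · 1
3 · 0 · 2 · 2 · 1
2 · 2 · 2 · 3 · 3
0 · 1 · 2 · 0 · 1
step 18: 2 · 0 · 2 · 0 · 1
1 · 3 · 1 · 2 · 1
3 · 0 · 2 · 2 · 1
2 · 2 · 3 · 3 · 3
0 · 1 · 2 · 0 · 1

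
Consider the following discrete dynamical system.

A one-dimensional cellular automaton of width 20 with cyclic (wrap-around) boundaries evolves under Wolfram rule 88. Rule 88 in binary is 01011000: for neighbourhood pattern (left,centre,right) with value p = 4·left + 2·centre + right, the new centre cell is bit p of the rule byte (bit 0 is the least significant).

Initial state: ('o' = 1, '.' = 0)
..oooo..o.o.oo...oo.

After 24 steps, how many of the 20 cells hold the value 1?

9

gen 0: ..oooo..o.o.oo...oo.
gen 1: ..o..oo.....ooo..ooo
gen 2: o..o.ooo....o.oo.o.o
gen 3: oo...o.oo.....oo...o
gen 4: .oo....ooo....ooo..o
gen 5: .ooo...o.oo...o.oo..
gen 6: .o.oo....ooo....ooo.
gen 7: ...ooo...o.oo...o.oo
gen 8: o..o.oo....ooo....oo
gen 9: oo...ooo...o.oo...o.
gen 10: ooo..o.oo....ooo....
gen 11: o.oo...ooo...o.oo...
gen 12: ..ooo..o.oo....ooo..
gen 13: ..o.oo...ooo...o.oo.
gen 14: ....ooo..o.oo....ooo
gen 15: o...o.oo...ooo...o.o
gen 16: oo....ooo..o.oo....o
gen 17: .oo...o.oo...ooo...o
gen 18: .ooo....ooo..o.oo...
gen 19: .o.oo...o.oo...ooo..
gen 20: ...ooo....ooo..o.oo.
gen 21: ...o.oo...o.oo...ooo
gen 22: o....ooo....ooo..o.o
gen 23: oo...o.oo...o.oo...o
gen 24: .oo....ooo....ooo..o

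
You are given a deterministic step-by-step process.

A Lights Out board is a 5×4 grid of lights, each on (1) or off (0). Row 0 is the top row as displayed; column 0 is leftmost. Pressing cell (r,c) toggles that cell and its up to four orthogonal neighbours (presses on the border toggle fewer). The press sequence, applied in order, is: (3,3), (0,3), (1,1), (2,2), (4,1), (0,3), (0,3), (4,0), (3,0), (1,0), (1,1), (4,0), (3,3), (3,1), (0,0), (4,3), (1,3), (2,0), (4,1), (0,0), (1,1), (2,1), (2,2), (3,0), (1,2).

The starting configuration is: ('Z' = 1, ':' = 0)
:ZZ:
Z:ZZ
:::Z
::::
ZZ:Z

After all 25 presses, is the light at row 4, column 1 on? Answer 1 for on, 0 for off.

0

[0] :ZZ:
Z:ZZ
:::Z
::::
ZZ:Z
[1] :ZZ:
Z:ZZ
::::
::ZZ
ZZ::
[2] :Z:Z
Z:Z:
::::
::ZZ
ZZ::
[3] :::Z
:Z::
:Z::
::ZZ
ZZ::
[4] :::Z
:ZZ:
::ZZ
:::Z
ZZ::
[5] :::Z
:ZZ:
::ZZ
:Z:Z
::Z:
[6] ::Z:
:ZZZ
::ZZ
:Z:Z
::Z:
[7] :::Z
:ZZ:
::ZZ
:Z:Z
::Z:
[8] :::Z
:ZZ:
::ZZ
ZZ:Z
ZZZ:
[9] :::Z
:ZZ:
Z:ZZ
:::Z
:ZZ:
[10] Z::Z
Z:Z:
::ZZ
:::Z
:ZZ:
[11] ZZ:Z
:Z::
:ZZZ
:::Z
:ZZ:
[12] ZZ:Z
:Z::
:ZZZ
Z::Z
Z:Z:
[13] ZZ:Z
:Z::
:ZZ:
Z:Z:
Z:ZZ
[14] ZZ:Z
:Z::
::Z:
:Z::
ZZZZ
[15] :::Z
ZZ::
::Z:
:Z::
ZZZZ
[16] :::Z
ZZ::
::Z:
:Z:Z
ZZ::
[17] ::::
ZZZZ
::ZZ
:Z:Z
ZZ::
[18] ::::
:ZZZ
ZZZZ
ZZ:Z
ZZ::
[19] ::::
:ZZZ
ZZZZ
Z::Z
::Z:
[20] ZZ::
ZZZZ
ZZZZ
Z::Z
::Z:
[21] Z:::
:::Z
Z:ZZ
Z::Z
::Z:
[22] Z:::
:Z:Z
:Z:Z
ZZ:Z
::Z:
[23] Z:::
:ZZZ
::Z:
ZZZZ
::Z:
[24] Z:::
:ZZZ
Z:Z:
::ZZ
Z:Z:
[25] Z:Z:
::::
Z:::
::ZZ
Z:Z:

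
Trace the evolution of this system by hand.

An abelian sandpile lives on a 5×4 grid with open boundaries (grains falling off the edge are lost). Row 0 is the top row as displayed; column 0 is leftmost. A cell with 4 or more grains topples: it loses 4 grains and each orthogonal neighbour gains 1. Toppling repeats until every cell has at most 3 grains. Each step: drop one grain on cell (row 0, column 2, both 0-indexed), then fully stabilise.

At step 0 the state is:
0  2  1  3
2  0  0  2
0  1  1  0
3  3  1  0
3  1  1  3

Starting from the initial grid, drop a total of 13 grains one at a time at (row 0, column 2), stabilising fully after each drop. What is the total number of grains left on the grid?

30

0) 0  2  1  3
2  0  0  2
0  1  1  0
3  3  1  0
3  1  1  3
1) 0  2  2  3
2  0  0  2
0  1  1  0
3  3  1  0
3  1  1  3
2) 0  2  3  3
2  0  0  2
0  1  1  0
3  3  1  0
3  1  1  3
3) 0  3  1  0
2  0  1  3
0  1  1  0
3  3  1  0
3  1  1  3
4) 0  3  2  0
2  0  1  3
0  1  1  0
3  3  1  0
3  1  1  3
5) 0  3  3  0
2  0  1  3
0  1  1  0
3  3  1  0
3  1  1  3
6) 1  0  1  1
2  1  2  3
0  1  1  0
3  3  1  0
3  1  1  3
7) 1  0  2  1
2  1  2  3
0  1  1  0
3  3  1  0
3  1  1  3
8) 1  0  3  1
2  1  2  3
0  1  1  0
3  3  1  0
3  1  1  3
9) 1  1  0  2
2  1  3  3
0  1  1  0
3  3  1  0
3  1  1  3
10) 1  1  1  2
2  1  3  3
0  1  1  0
3  3  1  0
3  1  1  3
11) 1  1  2  2
2  1  3  3
0  1  1  0
3  3  1  0
3  1  1  3
12) 1  1  3  2
2  1  3  3
0  1  1  0
3  3  1  0
3  1  1  3
13) 1  2  2  0
2  2  1  1
0  1  2  1
3  3  1  0
3  1  1  3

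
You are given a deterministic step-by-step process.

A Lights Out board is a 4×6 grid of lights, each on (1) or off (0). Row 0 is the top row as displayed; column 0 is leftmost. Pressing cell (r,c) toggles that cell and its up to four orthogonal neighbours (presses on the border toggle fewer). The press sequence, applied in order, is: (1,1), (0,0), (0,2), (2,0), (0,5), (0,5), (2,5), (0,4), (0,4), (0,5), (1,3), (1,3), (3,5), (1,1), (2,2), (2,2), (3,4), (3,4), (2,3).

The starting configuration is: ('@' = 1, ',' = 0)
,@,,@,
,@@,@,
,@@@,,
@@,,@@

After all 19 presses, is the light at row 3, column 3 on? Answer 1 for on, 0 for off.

1

t=0: ,@,,@,
,@@,@,
,@@@,,
@@,,@@
t=1: ,,,,@,
@,,,@,
,,@@,,
@@,,@@
t=2: @@,,@,
,,,,@,
,,@@,,
@@,,@@
t=3: @,@@@,
,,@,@,
,,@@,,
@@,,@@
t=4: @,@@@,
@,@,@,
@@@@,,
,@,,@@
t=5: @,@@,@
@,@,@@
@@@@,,
,@,,@@
t=6: @,@@@,
@,@,@,
@@@@,,
,@,,@@
t=7: @,@@@,
@,@,@@
@@@@@@
,@,,@,
t=8: @,@,,@
@,@,,@
@@@@@@
,@,,@,
t=9: @,@@@,
@,@,@@
@@@@@@
,@,,@,
t=10: @,@@,@
@,@,@,
@@@@@@
,@,,@,
t=11: @,@,,@
@,,@,,
@@@,@@
,@,,@,
t=12: @,@@,@
@,@,@,
@@@@@@
,@,,@,
t=13: @,@@,@
@,@,@,
@@@@@,
,@,,,@
t=14: @@@@,@
,@,,@,
@,@@@,
,@,,,@
t=15: @@@@,@
,@@,@,
@@,,@,
,@@,,@
t=16: @@@@,@
,@,,@,
@,@@@,
,@,,,@
t=17: @@@@,@
,@,,@,
@,@@,,
,@,@@,
t=18: @@@@,@
,@,,@,
@,@@@,
,@,,,@
t=19: @@@@,@
,@,@@,
@,,,,,
,@,@,@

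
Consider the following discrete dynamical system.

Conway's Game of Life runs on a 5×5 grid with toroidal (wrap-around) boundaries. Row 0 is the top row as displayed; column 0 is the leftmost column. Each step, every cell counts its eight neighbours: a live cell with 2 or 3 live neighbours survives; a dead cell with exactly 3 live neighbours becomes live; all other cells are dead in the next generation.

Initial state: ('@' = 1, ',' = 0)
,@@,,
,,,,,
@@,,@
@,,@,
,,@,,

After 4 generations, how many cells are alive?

2

[0] ,@@,,
,,,,,
@@,,@
@,,@,
,,@,,
[1] ,@@,,
,,@,,
@@,,@
@,@@,
,,@@,
[2] ,@,,,
,,@@,
@,,,@
@,,,,
,,,,@
[3] ,,@@,
@@@@@
@@,@@
@,,,,
@,,,,
[4] ,,,,,
,,,,,
,,,,,
,,,,,
,@,,@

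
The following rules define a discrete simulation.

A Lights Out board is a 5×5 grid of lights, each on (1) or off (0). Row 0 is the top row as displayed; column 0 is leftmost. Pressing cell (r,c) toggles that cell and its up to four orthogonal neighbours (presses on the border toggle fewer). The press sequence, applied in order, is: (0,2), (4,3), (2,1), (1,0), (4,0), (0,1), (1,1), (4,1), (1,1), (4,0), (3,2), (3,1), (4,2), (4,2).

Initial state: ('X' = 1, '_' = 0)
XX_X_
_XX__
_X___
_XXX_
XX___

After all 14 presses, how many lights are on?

12

[0] XX_X_
_XX__
_X___
_XXX_
XX___
[1] X_X__
_X___
_X___
_XXX_
XX___
[2] X_X__
_X___
_X___
_XX__
XXXXX
[3] X_X__
_____
X_X__
__X__
XXXXX
[4] __X__
XX___
__X__
__X__
XXXXX
[5] __X__
XX___
__X__
X_X__
__XXX
[6] XX___
X____
__X__
X_X__
__XXX
[7] X____
_XX__
_XX__
X_X__
__XXX
[8] X____
_XX__
_XX__
XXX__
XX_XX
[9] XX___
X____
__X__
XXX__
XX_XX
[10] XX___
X____
__X__
_XX__
___XX
[11] XX___
X____
_____
___X_
__XXX
[12] XX___
X____
_X___
XXXX_
_XXXX
[13] XX___
X____
_X___
XX_X_
____X
[14] XX___
X____
_X___
XXXX_
_XXXX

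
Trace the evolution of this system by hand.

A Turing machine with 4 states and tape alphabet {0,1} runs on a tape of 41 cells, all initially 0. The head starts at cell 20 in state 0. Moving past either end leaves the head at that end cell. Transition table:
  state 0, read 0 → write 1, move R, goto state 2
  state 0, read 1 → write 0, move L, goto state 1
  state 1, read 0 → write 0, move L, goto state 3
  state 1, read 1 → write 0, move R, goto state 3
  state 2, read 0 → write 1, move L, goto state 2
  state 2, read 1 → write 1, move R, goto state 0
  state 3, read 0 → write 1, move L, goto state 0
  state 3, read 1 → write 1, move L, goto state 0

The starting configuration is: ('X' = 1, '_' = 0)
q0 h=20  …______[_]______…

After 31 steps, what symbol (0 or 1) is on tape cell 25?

0) q0 h=20  …______[_]______…
1) q2 h=21  …_____X[_]______…
2) q2 h=20  …______[X]X_____…
3) q0 h=21  …_____X[X]______…
4) q1 h=20  …______[X]______…
5) q3 h=21  …______[_]______…
6) q0 h=20  …______[_]X_____…
7) q2 h=21  …_____X[X]______…
8) q0 h=22  …____XX[_]______…
9) q2 h=23  …___XXX[_]______…
10) q2 h=22  …____XX[X]X_____…
11) q0 h=23  …___XXX[X]______…
12) q1 h=22  …____XX[X]______…
13) q3 h=23  …___XX_[_]______…
14) q0 h=22  …____XX[_]X_____…
15) q2 h=23  …___XXX[X]______…
16) q0 h=24  …__XXXX[_]______…
17) q2 h=25  …_XXXXX[_]______…
18) q2 h=24  …__XXXX[X]X_____…
19) q0 h=25  …_XXXXX[X]______…
20) q1 h=24  …__XXXX[X]______…
21) q3 h=25  …_XXXX_[_]______…
22) q0 h=24  …__XXXX[_]X_____…
23) q2 h=25  …_XXXXX[X]______…
24) q0 h=26  …XXXXXX[_]______…
25) q2 h=27  …XXXXXX[_]______…
26) q2 h=26  …XXXXXX[X]X_____…
27) q0 h=27  …XXXXXX[X]______…
28) q1 h=26  …XXXXXX[X]______…
29) q3 h=27  …XXXXX_[_]______…
30) q0 h=26  …XXXXXX[_]X_____…
31) q2 h=27  …XXXXXX[X]______…

1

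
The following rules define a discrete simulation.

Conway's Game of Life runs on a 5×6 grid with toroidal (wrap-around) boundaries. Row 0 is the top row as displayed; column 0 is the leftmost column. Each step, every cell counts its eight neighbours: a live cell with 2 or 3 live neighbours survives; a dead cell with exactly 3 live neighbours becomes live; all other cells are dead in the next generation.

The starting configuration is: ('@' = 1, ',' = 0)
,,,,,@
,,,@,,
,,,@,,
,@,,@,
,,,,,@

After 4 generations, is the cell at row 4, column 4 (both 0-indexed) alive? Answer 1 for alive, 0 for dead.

1

gen 0: ,,,,,@
,,,@,,
,,,@,,
,@,,@,
,,,,,@
gen 1: ,,,,@,
,,,,@,
,,@@@,
,,,,@,
@,,,@@
gen 2: ,,,@@,
,,,,@@
,,,,@@
,,,,,,
,,,@@,
gen 3: ,,,,,,
,,,,,,
,,,,@@
,,,@,@
,,,@@,
gen 4: ,,,,,,
,,,,,,
,,,,@@
,,,@,@
,,,@@,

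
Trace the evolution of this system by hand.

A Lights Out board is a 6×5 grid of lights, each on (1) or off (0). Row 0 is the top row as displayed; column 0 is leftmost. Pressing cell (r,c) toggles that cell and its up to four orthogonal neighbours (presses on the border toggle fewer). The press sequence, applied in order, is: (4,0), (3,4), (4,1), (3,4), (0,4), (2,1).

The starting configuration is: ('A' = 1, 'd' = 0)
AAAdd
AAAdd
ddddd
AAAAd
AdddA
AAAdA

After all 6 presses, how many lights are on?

19

[0] AAAdd
AAAdd
ddddd
AAAAd
AdddA
AAAdA
[1] AAAdd
AAAdd
ddddd
dAAAd
dAddA
dAAdA
[2] AAAdd
AAAdd
ddddA
dAAdA
dAddd
dAAdA
[3] AAAdd
AAAdd
ddddA
ddAdA
AdAdd
ddAdA
[4] AAAdd
AAAdd
ddddd
ddAAd
AdAdA
ddAdA
[5] AAAAA
AAAdA
ddddd
ddAAd
AdAdA
ddAdA
[6] AAAAA
AdAdA
AAAdd
dAAAd
AdAdA
ddAdA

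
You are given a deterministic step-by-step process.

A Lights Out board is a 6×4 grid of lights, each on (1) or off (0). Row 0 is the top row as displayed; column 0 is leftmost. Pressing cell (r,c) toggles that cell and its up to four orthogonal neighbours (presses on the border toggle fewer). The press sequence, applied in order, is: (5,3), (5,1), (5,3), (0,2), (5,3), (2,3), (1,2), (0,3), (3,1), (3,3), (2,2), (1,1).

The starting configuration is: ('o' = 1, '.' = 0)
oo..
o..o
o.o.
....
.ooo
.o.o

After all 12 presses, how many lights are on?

k=0  oo..
o..o
o.o.
....
.ooo
.o.o
k=1  oo..
o..o
o.o.
....
.oo.
.oo.
k=2  oo..
o..o
o.o.
....
..o.
o...
k=3  oo..
o..o
o.o.
....
..oo
o.oo
k=4  o.oo
o.oo
o.o.
....
..oo
o.oo
k=5  o.oo
o.oo
o.o.
....
..o.
o...
k=6  o.oo
o.o.
o..o
...o
..o.
o...
k=7  o..o
oo.o
o.oo
...o
..o.
o...
k=8  o.o.
oo..
o.oo
...o
..o.
o...
k=9  o.o.
oo..
oooo
oooo
.oo.
o...
k=10  o.o.
oo..
ooo.
oo..
.ooo
o...
k=11  o.o.
ooo.
o..o
ooo.
.ooo
o...
k=12  ooo.
....
oo.o
ooo.
.ooo
o...

13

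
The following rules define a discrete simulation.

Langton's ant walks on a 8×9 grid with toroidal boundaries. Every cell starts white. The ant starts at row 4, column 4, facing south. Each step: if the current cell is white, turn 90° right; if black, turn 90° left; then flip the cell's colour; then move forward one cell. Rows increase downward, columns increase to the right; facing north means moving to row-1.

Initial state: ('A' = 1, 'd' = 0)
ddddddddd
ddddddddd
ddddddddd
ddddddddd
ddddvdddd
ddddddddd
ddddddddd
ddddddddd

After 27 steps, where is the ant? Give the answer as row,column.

1,6

step 0: ddddddddd
ddddddddd
ddddddddd
ddddddddd
ddddvdddd
ddddddddd
ddddddddd
ddddddddd
step 1: ddddddddd
ddddddddd
ddddddddd
ddddddddd
ddd<Adddd
ddddddddd
ddddddddd
ddddddddd
step 2: ddddddddd
ddddddddd
ddddddddd
ddd^ddddd
dddAAdddd
ddddddddd
ddddddddd
ddddddddd
step 3: ddddddddd
ddddddddd
ddddddddd
dddA>dddd
dddAAdddd
ddddddddd
ddddddddd
ddddddddd
step 4: ddddddddd
ddddddddd
ddddddddd
dddAAdddd
dddAvdddd
ddddddddd
ddddddddd
ddddddddd
step 5: ddddddddd
ddddddddd
ddddddddd
dddAAdddd
dddAd>ddd
ddddddddd
ddddddddd
ddddddddd
step 6: ddddddddd
ddddddddd
ddddddddd
dddAAdddd
dddAdAddd
dddddvddd
ddddddddd
ddddddddd
step 7: ddddddddd
ddddddddd
ddddddddd
dddAAdddd
dddAdAddd
dddd<Addd
ddddddddd
ddddddddd
step 8: ddddddddd
ddddddddd
ddddddddd
dddAAdddd
dddA^Addd
ddddAAddd
ddddddddd
ddddddddd
step 9: ddddddddd
ddddddddd
ddddddddd
dddAAdddd
dddAA>ddd
ddddAAddd
ddddddddd
ddddddddd
step 10: ddddddddd
ddddddddd
ddddddddd
dddAA^ddd
dddAAdddd
ddddAAddd
ddddddddd
ddddddddd
step 11: ddddddddd
ddddddddd
ddddddddd
dddAAA>dd
dddAAdddd
ddddAAddd
ddddddddd
ddddddddd
step 12: ddddddddd
ddddddddd
ddddddddd
dddAAAAdd
dddAAdvdd
ddddAAddd
ddddddddd
ddddddddd
step 13: ddddddddd
ddddddddd
ddddddddd
dddAAAAdd
dddAA<Add
ddddAAddd
ddddddddd
ddddddddd
step 14: ddddddddd
ddddddddd
ddddddddd
dddAA^Add
dddAAAAdd
ddddAAddd
ddddddddd
ddddddddd
step 15: ddddddddd
ddddddddd
ddddddddd
dddA<dAdd
dddAAAAdd
ddddAAddd
ddddddddd
ddddddddd
step 16: ddddddddd
ddddddddd
ddddddddd
dddAddAdd
dddAvAAdd
ddddAAddd
ddddddddd
ddddddddd
step 17: ddddddddd
ddddddddd
ddddddddd
dddAddAdd
dddAd>Add
ddddAAddd
ddddddddd
ddddddddd
step 18: ddddddddd
ddddddddd
ddddddddd
dddAd^Add
dddAddAdd
ddddAAddd
ddddddddd
ddddddddd
step 19: ddddddddd
ddddddddd
ddddddddd
dddAdA>dd
dddAddAdd
ddddAAddd
ddddddddd
ddddddddd
step 20: ddddddddd
ddddddddd
dddddd^dd
dddAdAddd
dddAddAdd
ddddAAddd
ddddddddd
ddddddddd
step 21: ddddddddd
ddddddddd
ddddddA>d
dddAdAddd
dddAddAdd
ddddAAddd
ddddddddd
ddddddddd
step 22: ddddddddd
ddddddddd
ddddddAAd
dddAdAdvd
dddAddAdd
ddddAAddd
ddddddddd
ddddddddd
step 23: ddddddddd
ddddddddd
ddddddAAd
dddAdA<Ad
dddAddAdd
ddddAAddd
ddddddddd
ddddddddd
step 24: ddddddddd
ddddddddd
dddddd^Ad
dddAdAAAd
dddAddAdd
ddddAAddd
ddddddddd
ddddddddd
step 25: ddddddddd
ddddddddd
ddddd<dAd
dddAdAAAd
dddAddAdd
ddddAAddd
ddddddddd
ddddddddd
step 26: ddddddddd
ddddd^ddd
dddddAdAd
dddAdAAAd
dddAddAdd
ddddAAddd
ddddddddd
ddddddddd
step 27: ddddddddd
dddddA>dd
dddddAdAd
dddAdAAAd
dddAddAdd
ddddAAddd
ddddddddd
ddddddddd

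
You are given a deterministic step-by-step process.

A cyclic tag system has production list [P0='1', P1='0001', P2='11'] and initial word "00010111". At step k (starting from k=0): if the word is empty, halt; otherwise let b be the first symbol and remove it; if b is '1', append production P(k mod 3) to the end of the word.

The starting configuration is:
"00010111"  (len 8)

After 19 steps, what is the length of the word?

14

k=0  "00010111"  (len 8)
k=1  "0010111"  (len 7)
k=2  "010111"  (len 6)
k=3  "10111"  (len 5)
k=4  "01111"  (len 5)
k=5  "1111"  (len 4)
k=6  "11111"  (len 5)
k=7  "11111"  (len 5)
k=8  "11110001"  (len 8)
k=9  "111000111"  (len 9)
k=10  "110001111"  (len 9)
k=11  "100011110001"  (len 12)
k=12  "0001111000111"  (len 13)
k=13  "001111000111"  (len 12)
k=14  "01111000111"  (len 11)
k=15  "1111000111"  (len 10)
k=16  "1110001111"  (len 10)
k=17  "1100011110001"  (len 13)
k=18  "10001111000111"  (len 14)
k=19  "00011110001111"  (len 14)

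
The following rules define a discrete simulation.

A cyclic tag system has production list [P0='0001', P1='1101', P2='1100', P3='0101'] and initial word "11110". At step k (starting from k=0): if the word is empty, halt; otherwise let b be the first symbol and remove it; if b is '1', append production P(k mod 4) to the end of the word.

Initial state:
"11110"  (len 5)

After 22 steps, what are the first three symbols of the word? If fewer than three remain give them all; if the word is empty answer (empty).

001

[0] "11110"  (len 5)
[1] "11100001"  (len 8)
[2] "11000011101"  (len 11)
[3] "10000111011100"  (len 14)
[4] "00001110111000101"  (len 17)
[5] "0001110111000101"  (len 16)
[6] "001110111000101"  (len 15)
[7] "01110111000101"  (len 14)
[8] "1110111000101"  (len 13)
[9] "1101110001010001"  (len 16)
[10] "1011100010100011101"  (len 19)
[11] "0111000101000111011100"  (len 22)
[12] "111000101000111011100"  (len 21)
[13] "110001010001110111000001"  (len 24)
[14] "100010100011101110000011101"  (len 27)
[15] "000101000111011100000111011100"  (len 30)
[16] "00101000111011100000111011100"  (len 29)
[17] "0101000111011100000111011100"  (len 28)
[18] "101000111011100000111011100"  (len 27)
[19] "010001110111000001110111001100"  (len 30)
[20] "10001110111000001110111001100"  (len 29)
[21] "00011101110000011101110011000001"  (len 32)
[22] "0011101110000011101110011000001"  (len 31)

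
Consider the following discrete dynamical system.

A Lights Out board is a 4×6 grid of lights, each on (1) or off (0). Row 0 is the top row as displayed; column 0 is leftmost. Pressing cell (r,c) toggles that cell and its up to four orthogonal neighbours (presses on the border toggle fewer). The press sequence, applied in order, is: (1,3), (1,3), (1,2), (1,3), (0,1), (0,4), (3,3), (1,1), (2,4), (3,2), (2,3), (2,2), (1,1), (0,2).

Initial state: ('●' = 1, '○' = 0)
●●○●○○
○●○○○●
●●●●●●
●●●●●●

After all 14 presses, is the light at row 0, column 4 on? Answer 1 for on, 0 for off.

1

gen 0: ●●○●○○
○●○○○●
●●●●●●
●●●●●●
gen 1: ●●○○○○
○●●●●●
●●●○●●
●●●●●●
gen 2: ●●○●○○
○●○○○●
●●●●●●
●●●●●●
gen 3: ●●●●○○
○○●●○●
●●○●●●
●●●●●●
gen 4: ●●●○○○
○○○○●●
●●○○●●
●●●●●●
gen 5: ○○○○○○
○●○○●●
●●○○●●
●●●●●●
gen 6: ○○○●●●
○●○○○●
●●○○●●
●●●●●●
gen 7: ○○○●●●
○●○○○●
●●○●●●
●●○○○●
gen 8: ○●○●●●
●○●○○●
●○○●●●
●●○○○●
gen 9: ○●○●●●
●○●○●●
●○○○○○
●●○○●●
gen 10: ○●○●●●
●○●○●●
●○●○○○
●○●●●●
gen 11: ○●○●●●
●○●●●●
●○○●●○
●○●○●●
gen 12: ○●○●●●
●○○●●●
●●●○●○
●○○○●●
gen 13: ○○○●●●
○●●●●●
●○●○●○
●○○○●●
gen 14: ○●●○●●
○●○●●●
●○●○●○
●○○○●●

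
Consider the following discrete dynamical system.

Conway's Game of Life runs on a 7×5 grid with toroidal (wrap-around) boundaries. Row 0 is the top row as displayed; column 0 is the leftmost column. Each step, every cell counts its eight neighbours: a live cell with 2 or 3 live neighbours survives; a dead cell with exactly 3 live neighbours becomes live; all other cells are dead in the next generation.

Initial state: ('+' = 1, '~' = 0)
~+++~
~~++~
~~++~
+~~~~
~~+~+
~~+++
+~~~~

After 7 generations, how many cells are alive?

[0] ~+++~
~~++~
~~++~
+~~~~
~~+~+
~~+++
+~~~~
[1] ~+~++
~~~~+
~++++
~++~+
+++~+
+++~+
+~~~~
[2] ~~~++
~+~~~
~+~~+
~~~~~
~~~~~
~~+~~
~~~~~
[3] ~~~~~
~~+++
+~~~~
~~~~~
~~~~~
~~~~~
~~~+~
[4] ~~+~+
~~~++
~~~++
~~~~~
~~~~~
~~~~~
~~~~~
[5] ~~~~+
+~+~~
~~~++
~~~~~
~~~~~
~~~~~
~~~~~
[6] ~~~~~
+~~~~
~~~++
~~~~~
~~~~~
~~~~~
~~~~~
[7] ~~~~~
~~~~+
~~~~+
~~~~~
~~~~~
~~~~~
~~~~~

2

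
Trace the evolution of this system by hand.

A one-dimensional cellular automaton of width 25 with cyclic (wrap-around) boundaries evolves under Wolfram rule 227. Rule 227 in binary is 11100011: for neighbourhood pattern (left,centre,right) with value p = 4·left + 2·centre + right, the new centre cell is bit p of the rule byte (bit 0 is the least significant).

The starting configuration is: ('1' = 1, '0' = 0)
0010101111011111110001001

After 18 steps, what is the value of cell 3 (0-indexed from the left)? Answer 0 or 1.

0

step 0: 0010101111011111110001001
step 1: 0101010111101111110110010
step 2: 1010101011110111111010100
step 3: 0101010101111011111101001
step 4: 1010101010111101111110010
step 5: 0101010101011110111110101
step 6: 1010101010101111011111010
step 7: 0101010101010111101111101
step 8: 1010101010101011110111110
step 9: 0101010101010101111011111
step 10: 1010101010101010111101111
step 11: 1101010101010101011110111
step 12: 1110101010101010101111011
step 13: 1111010101010101010111101
step 14: 1111101010101010101011110
step 15: 0111110101010101010101111
step 16: 1011111010101010101010111
step 17: 1101111101010101010101011
step 18: 1110111110101010101010101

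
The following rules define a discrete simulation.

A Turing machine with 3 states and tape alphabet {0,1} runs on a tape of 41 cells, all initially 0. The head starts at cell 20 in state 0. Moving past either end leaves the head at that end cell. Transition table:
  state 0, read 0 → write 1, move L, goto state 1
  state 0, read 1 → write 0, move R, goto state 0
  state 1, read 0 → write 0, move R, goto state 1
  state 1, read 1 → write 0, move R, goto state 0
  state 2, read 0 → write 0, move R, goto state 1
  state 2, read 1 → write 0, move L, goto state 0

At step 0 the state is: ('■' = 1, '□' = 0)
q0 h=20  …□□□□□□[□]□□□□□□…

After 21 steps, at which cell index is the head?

27

k=0  q0 h=20  …□□□□□□[□]□□□□□□…
k=1  q1 h=19  …□□□□□□[□]■□□□□□…
k=2  q1 h=20  …□□□□□□[■]□□□□□□…
k=3  q0 h=21  …□□□□□□[□]□□□□□□…
k=4  q1 h=20  …□□□□□□[□]■□□□□□…
k=5  q1 h=21  …□□□□□□[■]□□□□□□…
k=6  q0 h=22  …□□□□□□[□]□□□□□□…
k=7  q1 h=21  …□□□□□□[□]■□□□□□…
k=8  q1 h=22  …□□□□□□[■]□□□□□□…
k=9  q0 h=23  …□□□□□□[□]□□□□□□…
k=10  q1 h=22  …□□□□□□[□]■□□□□□…
k=11  q1 h=23  …□□□□□□[■]□□□□□□…
k=12  q0 h=24  …□□□□□□[□]□□□□□□…
k=13  q1 h=23  …□□□□□□[□]■□□□□□…
k=14  q1 h=24  …□□□□□□[■]□□□□□□…
k=15  q0 h=25  …□□□□□□[□]□□□□□□…
k=16  q1 h=24  …□□□□□□[□]■□□□□□…
k=17  q1 h=25  …□□□□□□[■]□□□□□□…
k=18  q0 h=26  …□□□□□□[□]□□□□□□…
k=19  q1 h=25  …□□□□□□[□]■□□□□□…
k=20  q1 h=26  …□□□□□□[■]□□□□□□…
k=21  q0 h=27  …□□□□□□[□]□□□□□□…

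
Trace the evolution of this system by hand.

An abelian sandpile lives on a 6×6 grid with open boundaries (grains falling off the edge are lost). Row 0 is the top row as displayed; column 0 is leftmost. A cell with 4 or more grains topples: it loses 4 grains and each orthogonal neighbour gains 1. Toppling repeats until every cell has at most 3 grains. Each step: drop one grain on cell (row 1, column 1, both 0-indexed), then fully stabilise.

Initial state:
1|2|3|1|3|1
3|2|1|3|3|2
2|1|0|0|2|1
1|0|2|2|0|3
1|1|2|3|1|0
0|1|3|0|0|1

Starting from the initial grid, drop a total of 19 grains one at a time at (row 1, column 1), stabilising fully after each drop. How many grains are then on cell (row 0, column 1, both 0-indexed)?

step 0: 1|2|3|1|3|1
3|2|1|3|3|2
2|1|0|0|2|1
1|0|2|2|0|3
1|1|2|3|1|0
0|1|3|0|0|1
step 1: 1|2|3|1|3|1
3|3|1|3|3|2
2|1|0|0|2|1
1|0|2|2|0|3
1|1|2|3|1|0
0|1|3|0|0|1
step 2: 2|3|3|1|3|1
0|1|2|3|3|2
3|2|0|0|2|1
1|0|2|2|0|3
1|1|2|3|1|0
0|1|3|0|0|1
step 3: 2|3|3|1|3|1
0|2|2|3|3|2
3|2|0|0|2|1
1|0|2|2|0|3
1|1|2|3|1|0
0|1|3|0|0|1
step 4: 2|3|3|1|3|1
0|3|2|3|3|2
3|2|0|0|2|1
1|0|2|2|0|3
1|1|2|3|1|0
0|1|3|0|0|1
step 5: 3|1|2|0|1|2
1|2|1|2|1|3
3|3|1|1|3|1
1|0|2|2|0|3
1|1|2|3|1|0
0|1|3|0|0|1
step 6: 3|1|2|0|1|2
1|3|1|2|1|3
3|3|1|1|3|1
1|0|2|2|0|3
1|1|2|3|1|0
0|1|3|0|0|1
step 7: 3|2|2|0|1|2
3|1|2|2|1|3
0|1|2|1|3|1
2|1|2|2|0|3
1|1|2|3|1|0
0|1|3|0|0|1
step 8: 3|2|2|0|1|2
3|2|2|2|1|3
0|1|2|1|3|1
2|1|2|2|0|3
1|1|2|3|1|0
0|1|3|0|0|1
step 9: 3|2|2|0|1|2
3|3|2|2|1|3
0|1|2|1|3|1
2|1|2|2|0|3
1|1|2|3|1|0
0|1|3|0|0|1
step 10: 1|0|3|0|1|2
1|2|3|2|1|3
1|2|2|1|3|1
2|1|2|2|0|3
1|1|2|3|1|0
0|1|3|0|0|1
step 11: 1|0|3|0|1|2
1|3|3|2|1|3
1|2|2|1|3|1
2|1|2|2|0|3
1|1|2|3|1|0
0|1|3|0|0|1
step 12: 1|2|0|1|1|2
2|1|1|3|1|3
1|3|3|1|3|1
2|1|2|2|0|3
1|1|2|3|1|0
0|1|3|0|0|1
step 13: 1|2|0|1|1|2
2|2|1|3|1|3
1|3|3|1|3|1
2|1|2|2|0|3
1|1|2|3|1|0
0|1|3|0|0|1
step 14: 1|2|0|1|1|2
2|3|1|3|1|3
1|3|3|1|3|1
2|1|2|2|0|3
1|1|2|3|1|0
0|1|3|0|0|1
step 15: 1|3|0|1|1|2
3|1|3|3|1|3
2|1|0|2|3|1
2|2|3|2|0|3
1|1|2|3|1|0
0|1|3|0|0|1
step 16: 1|3|0|1|1|2
3|2|3|3|1|3
2|1|0|2|3|1
2|2|3|2|0|3
1|1|2|3|1|0
0|1|3|0|0|1
step 17: 1|3|0|1|1|2
3|3|3|3|1|3
2|1|0|2|3|1
2|2|3|2|0|3
1|1|2|3|1|0
0|1|3|0|0|1
step 18: 3|0|2|2|1|2
0|3|1|0|2|3
3|2|1|3|3|1
2|2|3|2|0|3
1|1|2|3|1|0
0|1|3|0|0|1
step 19: 3|1|2|2|1|2
1|0|2|0|2|3
3|3|1|3|3|1
2|2|3|2|0|3
1|1|2|3|1|0
0|1|3|0|0|1

1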